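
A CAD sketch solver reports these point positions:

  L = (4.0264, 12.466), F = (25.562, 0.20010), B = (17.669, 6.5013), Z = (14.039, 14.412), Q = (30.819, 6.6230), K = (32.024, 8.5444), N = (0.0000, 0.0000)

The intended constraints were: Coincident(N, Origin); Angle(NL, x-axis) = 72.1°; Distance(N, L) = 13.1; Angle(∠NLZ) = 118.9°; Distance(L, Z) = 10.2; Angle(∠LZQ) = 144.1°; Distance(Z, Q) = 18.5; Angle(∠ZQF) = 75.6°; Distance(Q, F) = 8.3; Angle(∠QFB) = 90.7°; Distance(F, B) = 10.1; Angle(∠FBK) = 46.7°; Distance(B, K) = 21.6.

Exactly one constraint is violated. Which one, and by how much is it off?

Distance(B, K) = 21.6 — off by 7.10.

N = (0.00, 0.00) ✓; NL at 72.10° ✓; |NL| = 13.10 ✓; ∠NLZ = 118.9° ✓; |LZ| = 10.20 ✓; ∠LZQ = 144.1° ✓; |ZQ| = 18.50 ✓; ∠ZQF = 75.60° ✓; |QF| = 8.300 ✓; ∠QFB = 90.70° ✓; |FB| = 10.10 ✓; ∠FBK = 46.70° ✓; |BK| = 14.50 ✗.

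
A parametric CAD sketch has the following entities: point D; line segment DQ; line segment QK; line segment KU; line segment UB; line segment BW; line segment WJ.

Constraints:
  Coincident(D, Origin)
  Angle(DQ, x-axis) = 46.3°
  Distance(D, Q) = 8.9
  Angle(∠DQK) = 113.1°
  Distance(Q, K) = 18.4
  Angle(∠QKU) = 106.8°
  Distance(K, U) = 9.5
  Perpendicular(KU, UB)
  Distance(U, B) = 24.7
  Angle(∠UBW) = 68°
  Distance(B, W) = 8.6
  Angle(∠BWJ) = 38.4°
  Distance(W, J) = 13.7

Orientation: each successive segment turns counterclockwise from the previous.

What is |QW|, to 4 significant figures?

7.860

D is at the origin; DQ runs at 46.3° with length 8.9, so Q = (6.149, 6.434). ∠DQK = 113.1° gives QK at 113.2° from the x-axis; with |QK| = 18.4, K = (-1.100, 23.35). ∠QKU = 106.8° gives KU at -173.6° from the x-axis; with |KU| = 9.5, U = (-10.54, 22.29). KU is perpendicular to UB, so UB runs at -83.60°; with |UB| = 24.7, B = (-7.787, -2.259). ∠UBW = 68.0° gives BW at 28.40° from the x-axis; with |BW| = 8.6, W = (-0.2222, 1.832). Then |QW| = |W − Q| = 7.860.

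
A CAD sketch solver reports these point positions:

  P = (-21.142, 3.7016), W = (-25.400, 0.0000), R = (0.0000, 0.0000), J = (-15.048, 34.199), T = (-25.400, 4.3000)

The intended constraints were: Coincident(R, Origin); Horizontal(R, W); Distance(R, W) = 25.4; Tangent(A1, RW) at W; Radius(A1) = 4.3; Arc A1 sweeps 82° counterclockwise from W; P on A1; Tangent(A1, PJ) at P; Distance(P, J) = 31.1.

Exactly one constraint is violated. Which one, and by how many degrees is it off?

Tangent(A1, PJ) at P — off by 3.30°.

R = (0.00, 0.00) ✓; R.y = 0.00, W.y = 0.00 ✓; |RW| = 25.40 ✓; ∠(TW, WR) = 90.00° ✓; |TW| = 4.300 ✓; bearing(T→P) − bearing(T→W) = 82.00° ✓; |TP| = 4.300 ✓; ∠(TP, PJ) = 93.30° ✗; |PJ| = 31.10 ✓.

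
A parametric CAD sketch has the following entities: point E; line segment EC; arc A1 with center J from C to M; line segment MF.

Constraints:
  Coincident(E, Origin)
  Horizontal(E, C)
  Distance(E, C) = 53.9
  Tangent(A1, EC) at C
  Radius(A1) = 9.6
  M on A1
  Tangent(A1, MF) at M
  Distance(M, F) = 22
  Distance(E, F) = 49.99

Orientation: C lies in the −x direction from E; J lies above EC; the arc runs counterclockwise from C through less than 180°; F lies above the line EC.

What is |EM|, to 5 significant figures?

45.149

Checks: |JM| = 9.600 ✓; ∠(JM, MF) = 90.00° ✓; |MF| = 22.00 ✓; |EF| = 49.99 ✓.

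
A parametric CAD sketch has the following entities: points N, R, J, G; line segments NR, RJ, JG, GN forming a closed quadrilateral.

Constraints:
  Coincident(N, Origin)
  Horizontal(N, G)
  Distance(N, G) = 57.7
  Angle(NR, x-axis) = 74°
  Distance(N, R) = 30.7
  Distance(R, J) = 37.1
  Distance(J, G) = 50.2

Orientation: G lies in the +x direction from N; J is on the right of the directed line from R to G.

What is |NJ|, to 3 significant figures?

11.1

N is at the origin; NG is horizontal with |NG| = 57.7 and G in +x, so G = (57.7, 0). NR runs at 74.0° with |NR| = 30.7, so R = (8.46, 29.5). J is determined by |RJ| = 37.1 and |JG| = 50.2 together: it lies at the intersection of circle(R, 37.1) and circle(G, 50.2). With |RG| = 57.4, the foot of the radical line on RG is 18.7 from R and the perpendicular offset is √(37.1² − 18.7²) = 32.0. Taking the right-of-RG solution: J = (8.08, -7.59).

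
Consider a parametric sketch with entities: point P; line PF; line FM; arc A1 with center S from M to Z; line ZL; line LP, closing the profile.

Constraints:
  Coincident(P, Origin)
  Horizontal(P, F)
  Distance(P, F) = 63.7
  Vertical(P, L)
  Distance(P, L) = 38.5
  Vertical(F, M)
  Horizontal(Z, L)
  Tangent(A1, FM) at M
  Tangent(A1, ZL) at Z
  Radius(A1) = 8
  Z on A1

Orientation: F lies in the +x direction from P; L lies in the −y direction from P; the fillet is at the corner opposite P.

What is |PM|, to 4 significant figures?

70.63

The virtual corner opposite P is at (63.70, -38.50). Tangency of A1 to FM means the radius SM is perpendicular to FM and since A1 is tangent to ZL there, SZ ⟂ ZL, with radius 8.0, so the center S sits 8.0 in from both sides at S = (55.70, -30.50). That places the tangent points at M = (63.70, -30.50) on FM and Z = (55.70, -38.50) on ZL. Then |PM| = |M − P| = 70.63.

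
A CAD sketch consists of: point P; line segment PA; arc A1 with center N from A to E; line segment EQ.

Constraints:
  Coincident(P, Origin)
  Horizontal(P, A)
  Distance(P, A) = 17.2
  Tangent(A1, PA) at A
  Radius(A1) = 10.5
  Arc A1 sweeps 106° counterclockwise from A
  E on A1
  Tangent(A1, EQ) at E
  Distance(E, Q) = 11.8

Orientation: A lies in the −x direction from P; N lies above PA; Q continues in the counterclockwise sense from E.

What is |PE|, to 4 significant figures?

15.16

The tangent condition forces NA to be normal to PA, so N = A + (0, 10.5) = (-17.20, 10.50). On A1, A sits at bearing -90° from N; a 106° counterclockwise sweep puts E at bearing 16°, so E = N + 10.5·(cos 16°, sin 16°) = (-7.107, 13.39). Then |PE| = |E − P| = 15.16.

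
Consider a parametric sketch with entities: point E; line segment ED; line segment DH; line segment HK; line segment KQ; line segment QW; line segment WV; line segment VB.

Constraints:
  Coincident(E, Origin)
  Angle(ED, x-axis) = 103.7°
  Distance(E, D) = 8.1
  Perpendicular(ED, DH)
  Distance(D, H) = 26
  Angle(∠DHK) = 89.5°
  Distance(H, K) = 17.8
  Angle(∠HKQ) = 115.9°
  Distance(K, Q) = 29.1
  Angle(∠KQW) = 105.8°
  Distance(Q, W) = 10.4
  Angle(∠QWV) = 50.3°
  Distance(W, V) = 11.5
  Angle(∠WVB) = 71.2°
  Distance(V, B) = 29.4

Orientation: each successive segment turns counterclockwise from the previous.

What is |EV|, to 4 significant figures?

14.67

E is at the origin; ED runs at 103.7° with length 8.1, so D = (-1.918, 7.870). ED is perpendicular to DH, so DH runs at -166.3°; with |DH| = 26.0, H = (-27.18, 1.712). ∠DHK = 89.5° gives HK at -75.80° from the x-axis; with |HK| = 17.8, K = (-22.81, -15.54). ∠HKQ = 115.9° gives KQ at -11.70° from the x-axis; with |KQ| = 29.1, Q = (5.683, -21.45). ∠KQW = 105.8° gives QW at 62.50° from the x-axis; with |QW| = 10.4, W = (10.49, -12.22). ∠QWV = 50.3° gives WV at -167.8° from the x-axis; with |WV| = 11.5, V = (-0.7549, -14.65). Then |EV| = |V − E| = 14.67.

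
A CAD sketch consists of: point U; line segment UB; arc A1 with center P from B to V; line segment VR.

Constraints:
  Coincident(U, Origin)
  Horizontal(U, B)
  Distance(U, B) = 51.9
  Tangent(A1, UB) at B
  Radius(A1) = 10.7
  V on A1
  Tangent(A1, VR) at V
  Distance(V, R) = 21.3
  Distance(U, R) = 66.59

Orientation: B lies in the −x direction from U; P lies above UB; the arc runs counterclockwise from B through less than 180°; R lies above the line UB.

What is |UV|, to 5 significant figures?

47.070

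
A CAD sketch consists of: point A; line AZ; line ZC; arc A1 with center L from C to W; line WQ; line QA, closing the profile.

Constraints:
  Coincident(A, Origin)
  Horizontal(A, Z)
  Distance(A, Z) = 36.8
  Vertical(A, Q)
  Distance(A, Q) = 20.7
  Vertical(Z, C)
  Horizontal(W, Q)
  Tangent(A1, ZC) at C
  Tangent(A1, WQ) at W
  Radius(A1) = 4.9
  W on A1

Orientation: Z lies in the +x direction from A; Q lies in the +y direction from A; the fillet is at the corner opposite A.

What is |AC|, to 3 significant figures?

40.0

A is at the origin; AZ is horizontal with |AZ| = 36.8 and Z on the +x side, so Z = (36.8, 0.00). AQ is vertical with |AQ| = 20.7 and Q on the +y side, so Q = (0.00, 20.7). The virtual corner opposite A is at (36.8, 20.7). The tangent condition forces LC to be normal to ZC and the tangent condition forces LW to be normal to WQ, with radius 4.9, so the center L sits 4.9 in from both sides at L = (31.9, 15.8). That places the tangent points at C = (36.8, 15.8) on ZC and W = (31.9, 20.7) on WQ. Then |AC| = |C − A| = 40.0.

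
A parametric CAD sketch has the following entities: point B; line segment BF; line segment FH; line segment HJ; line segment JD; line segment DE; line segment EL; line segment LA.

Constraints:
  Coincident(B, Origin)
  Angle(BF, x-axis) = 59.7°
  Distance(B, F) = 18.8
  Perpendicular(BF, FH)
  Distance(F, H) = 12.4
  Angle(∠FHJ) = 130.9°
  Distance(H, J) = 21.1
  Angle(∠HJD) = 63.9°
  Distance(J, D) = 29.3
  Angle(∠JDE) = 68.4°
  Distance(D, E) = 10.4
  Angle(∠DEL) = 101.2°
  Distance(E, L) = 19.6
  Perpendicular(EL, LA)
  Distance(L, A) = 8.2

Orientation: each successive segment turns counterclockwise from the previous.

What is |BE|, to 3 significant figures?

5.76

∠HJD = 63.9° gives JD at -45.1° from the x-axis; with |JD| = 29.3, D = (-0.513, -5.07). ∠JDE = 68.4° gives DE at 66.5° from the x-axis; with |DE| = 10.4, E = (3.63, 4.47). Then |BE| = |E − B| = 5.76.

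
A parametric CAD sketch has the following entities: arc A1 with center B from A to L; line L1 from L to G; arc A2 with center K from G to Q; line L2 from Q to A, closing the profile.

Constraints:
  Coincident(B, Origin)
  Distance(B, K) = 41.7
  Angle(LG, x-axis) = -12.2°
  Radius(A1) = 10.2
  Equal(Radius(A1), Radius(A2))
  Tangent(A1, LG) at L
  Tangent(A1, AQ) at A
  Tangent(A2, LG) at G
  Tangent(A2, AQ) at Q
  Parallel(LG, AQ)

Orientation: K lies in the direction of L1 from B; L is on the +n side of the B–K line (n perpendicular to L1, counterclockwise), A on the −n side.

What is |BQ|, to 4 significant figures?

42.93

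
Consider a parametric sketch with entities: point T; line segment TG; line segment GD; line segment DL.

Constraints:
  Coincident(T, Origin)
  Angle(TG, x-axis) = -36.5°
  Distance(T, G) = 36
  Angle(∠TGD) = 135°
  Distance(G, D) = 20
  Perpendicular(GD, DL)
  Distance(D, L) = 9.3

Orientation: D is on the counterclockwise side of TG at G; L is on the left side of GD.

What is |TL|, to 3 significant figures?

48.2

T is at the origin; TG runs at -36.5° with length 36.0, so G = 36.0·(cos -36.5°, sin -36.5°) = (28.9, -21.4). ∠TGD = 135.0°, so GD runs at -36.5° + (180° − 135.0°) = 8.50° from the x-axis; with |GD| = 20.0, D = G + 20.0·(cos 8.50°, sin 8.50°) = (48.7, -18.5). The perpendicularity gives DL at right angles to GD; with |DL| = 9.3 on the left of GD, L = D + 9.3·(-0.148, 0.989) = (47.3, -9.26). Then |TL| = |L − T| = 48.2.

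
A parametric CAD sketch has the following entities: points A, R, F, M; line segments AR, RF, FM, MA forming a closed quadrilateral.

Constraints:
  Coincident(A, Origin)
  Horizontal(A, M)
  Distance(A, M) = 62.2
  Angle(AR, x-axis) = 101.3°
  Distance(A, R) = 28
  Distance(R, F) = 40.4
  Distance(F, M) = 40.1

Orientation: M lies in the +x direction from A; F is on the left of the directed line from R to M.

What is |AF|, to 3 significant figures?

45.6

A is at the origin; A and M share the same y with |AM| = 62.2 and M in +x, so M = (62.2, 0). AR runs at 101.3° with |AR| = 28.0, so R = (-5.49, 27.5). F is determined by |RF| = 40.4 and |FM| = 40.1 together: it lies at the intersection of circle(R, 40.4) and circle(M, 40.1). With |RM| = 73.0, the foot of the radical line on RM is 36.7 from R and the perpendicular offset is √(40.4² − 36.7²) = 16.9. Taking the left-of-RM solution: F = (34.9, 29.3).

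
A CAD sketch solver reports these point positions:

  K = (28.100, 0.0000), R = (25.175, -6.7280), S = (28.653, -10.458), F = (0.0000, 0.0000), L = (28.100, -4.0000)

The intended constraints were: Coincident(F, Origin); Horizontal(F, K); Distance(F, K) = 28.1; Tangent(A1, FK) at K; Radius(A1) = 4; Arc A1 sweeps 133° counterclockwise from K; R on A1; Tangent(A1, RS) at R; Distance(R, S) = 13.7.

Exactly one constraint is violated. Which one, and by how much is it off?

Distance(R, S) = 13.7 — off by 8.60.

F = (0.00, 0.00) ✓; F.y = 0.00, K.y = 0.00 ✓; |FK| = 28.10 ✓; ∠(LK, KF) = 90.00° ✓; |LK| = 4.000 ✓; bearing(L→R) − bearing(L→K) = 133.0° ✓; |LR| = 4.000 ✓; ∠(LR, RS) = 90.01° ✓; |RS| = 5.100 ✗.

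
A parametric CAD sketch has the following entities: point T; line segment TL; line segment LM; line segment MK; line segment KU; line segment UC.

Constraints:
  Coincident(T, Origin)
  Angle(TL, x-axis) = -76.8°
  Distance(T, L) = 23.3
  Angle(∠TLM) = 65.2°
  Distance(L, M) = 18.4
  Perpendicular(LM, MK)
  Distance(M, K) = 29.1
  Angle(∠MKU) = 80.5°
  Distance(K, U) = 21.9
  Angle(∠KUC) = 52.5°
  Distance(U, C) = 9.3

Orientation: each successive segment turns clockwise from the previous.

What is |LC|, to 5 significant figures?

19.479

T is at the origin; TL runs at -76.8° with length 23.3, so L = (5.3206, -22.684). ∠TLM = 65.2° gives LM at 168.40° from the x-axis; with |LM| = 18.4, M = (-12.704, -18.985). The perpendicularity gives MK at right angles to LM, so MK runs at 78.400°; with |MK| = 29.1, K = (-6.8522, 9.5211). ∠MKU = 80.5° gives KU at -21.100° from the x-axis; with |KU| = 21.9, U = (13.579, 1.6372). ∠KUC = 52.5° gives UC at -148.60° from the x-axis; with |UC| = 9.3, C = (5.6414, -3.2082). Then |LC| = |C − L| = 19.479.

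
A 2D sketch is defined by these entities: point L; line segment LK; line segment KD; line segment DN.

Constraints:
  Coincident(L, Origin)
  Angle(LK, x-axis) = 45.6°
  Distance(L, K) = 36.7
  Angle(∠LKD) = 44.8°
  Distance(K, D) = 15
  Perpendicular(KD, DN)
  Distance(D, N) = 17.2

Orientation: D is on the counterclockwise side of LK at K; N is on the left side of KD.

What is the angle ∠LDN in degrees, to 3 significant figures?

23.1°

∠LKD = 44.8°, so KD runs at 45.6° + (180° − 44.8°) = 181° from the x-axis; with |KD| = 15.0, D = K + 15.0·(cos 181°, sin 181°) = (10.7, 26.0). KD is perpendicular to DN; with |DN| = 17.2 on the left of KD, N = D + 17.2·(0.0140, -1.00) = (10.9, 8.81). Then cos ∠LDN = DL·DN / (|DL||DN|), giving 23.1°.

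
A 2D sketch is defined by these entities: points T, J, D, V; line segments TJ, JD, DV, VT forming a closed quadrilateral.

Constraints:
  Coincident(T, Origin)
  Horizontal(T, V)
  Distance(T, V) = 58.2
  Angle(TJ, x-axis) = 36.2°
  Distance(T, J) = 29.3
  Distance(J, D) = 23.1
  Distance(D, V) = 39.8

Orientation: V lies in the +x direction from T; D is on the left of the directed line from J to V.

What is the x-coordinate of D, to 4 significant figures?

38.79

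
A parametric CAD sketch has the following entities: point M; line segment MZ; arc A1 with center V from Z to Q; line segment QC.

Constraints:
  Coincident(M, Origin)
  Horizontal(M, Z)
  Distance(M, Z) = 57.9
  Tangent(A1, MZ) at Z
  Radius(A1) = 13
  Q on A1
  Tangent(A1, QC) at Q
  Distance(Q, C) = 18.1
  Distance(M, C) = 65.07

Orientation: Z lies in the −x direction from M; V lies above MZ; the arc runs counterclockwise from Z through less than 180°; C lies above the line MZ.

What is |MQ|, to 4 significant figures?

50.15

Checks: M = (0.00, 0.00) ✓; |VQ| = 13.00 ✓; ∠(VQ, QC) = 90.00° ✓; |QC| = 18.10 ✓; |MC| = 65.07 ✓.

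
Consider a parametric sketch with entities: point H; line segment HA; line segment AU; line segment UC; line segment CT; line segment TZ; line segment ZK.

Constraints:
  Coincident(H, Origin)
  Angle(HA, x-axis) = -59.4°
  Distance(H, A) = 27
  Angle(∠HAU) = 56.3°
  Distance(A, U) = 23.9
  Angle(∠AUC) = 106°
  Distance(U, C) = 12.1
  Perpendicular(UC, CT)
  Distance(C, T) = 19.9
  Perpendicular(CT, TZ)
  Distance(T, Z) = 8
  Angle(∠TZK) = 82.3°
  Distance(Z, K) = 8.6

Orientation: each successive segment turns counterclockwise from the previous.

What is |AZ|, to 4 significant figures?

11.12

UC ⟂ CT, so CT runs at -131.7°; with |CT| = 19.9, T = (1.836, -8.513). The perpendicularity gives TZ at right angles to CT, so TZ runs at -41.70°; with |TZ| = 8.0, Z = (7.809, -13.83). Then |AZ| = |Z − A| = 11.12.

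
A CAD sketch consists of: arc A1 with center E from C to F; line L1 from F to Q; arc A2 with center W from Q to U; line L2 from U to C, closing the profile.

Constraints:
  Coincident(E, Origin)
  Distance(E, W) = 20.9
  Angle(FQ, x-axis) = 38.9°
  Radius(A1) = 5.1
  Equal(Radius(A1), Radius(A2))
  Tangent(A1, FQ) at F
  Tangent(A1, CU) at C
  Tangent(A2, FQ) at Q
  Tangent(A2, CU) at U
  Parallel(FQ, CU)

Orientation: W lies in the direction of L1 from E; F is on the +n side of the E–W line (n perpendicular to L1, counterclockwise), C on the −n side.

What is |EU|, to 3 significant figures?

21.5

The slot axis is L1's direction at 38.9°, so u = (cos 38.9°, sin 38.9°) = (0.778, 0.628) and n = (−sin 38.9°, cos 38.9°) = (-0.628, 0.778). E is at the origin and W lies 20.9 along u from E, so W = 20.9·u = (16.3, 13.1). Tangency of A1 to both parallel lines with radius 5.1 puts F and C at E ± 5.1·n: F = (-3.20, 3.97), C = (3.20, -3.97). Equal radii place Q and U the same way about W: Q = W + 5.1·n = (13.1, 17.1), U = W − 5.1·n = (19.5, 9.16). Then |EU| = |U − E| = 21.5.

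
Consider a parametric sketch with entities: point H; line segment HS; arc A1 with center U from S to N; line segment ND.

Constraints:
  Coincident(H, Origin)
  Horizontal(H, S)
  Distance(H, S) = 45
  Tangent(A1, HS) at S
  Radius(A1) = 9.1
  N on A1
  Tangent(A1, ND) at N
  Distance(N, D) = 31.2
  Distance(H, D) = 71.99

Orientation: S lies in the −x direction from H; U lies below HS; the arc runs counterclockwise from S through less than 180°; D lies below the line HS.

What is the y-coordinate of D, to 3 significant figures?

-36.9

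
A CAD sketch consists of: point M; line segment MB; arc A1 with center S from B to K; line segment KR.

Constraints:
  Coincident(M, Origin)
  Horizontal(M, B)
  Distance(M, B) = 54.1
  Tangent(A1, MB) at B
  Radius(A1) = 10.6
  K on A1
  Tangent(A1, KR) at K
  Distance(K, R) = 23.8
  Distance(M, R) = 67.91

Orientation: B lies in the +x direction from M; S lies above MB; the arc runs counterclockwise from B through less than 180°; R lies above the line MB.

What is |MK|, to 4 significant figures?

65.68

M is at the origin; MB is horizontal with |MB| = 54.1 and B on the +x side, so B = (54.10, 0.000). The tangent condition forces SB to be normal to MB, so S = B + (0, 10.6) = (54.10, 10.60). Since SK ⟂ KR (tangency), |SR| = √(10.6² + 23.8²) = 26.05 regardless of where K sits on A1. So R lies on both circle(M, 67.91) and circle(S, 26.05); the above-MB intersection is R = (57.29, 36.46). K is the foot of the tangent from R: K = (64.24, 13.69).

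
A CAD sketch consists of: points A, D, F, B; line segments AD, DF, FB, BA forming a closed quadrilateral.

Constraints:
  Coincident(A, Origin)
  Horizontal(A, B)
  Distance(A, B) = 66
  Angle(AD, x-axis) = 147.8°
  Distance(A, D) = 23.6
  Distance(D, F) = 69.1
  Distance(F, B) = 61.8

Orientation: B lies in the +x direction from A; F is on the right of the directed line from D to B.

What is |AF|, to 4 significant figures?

47.83

Checks: |DF| = 69.10 ✓; |FB| = 61.80 ✓.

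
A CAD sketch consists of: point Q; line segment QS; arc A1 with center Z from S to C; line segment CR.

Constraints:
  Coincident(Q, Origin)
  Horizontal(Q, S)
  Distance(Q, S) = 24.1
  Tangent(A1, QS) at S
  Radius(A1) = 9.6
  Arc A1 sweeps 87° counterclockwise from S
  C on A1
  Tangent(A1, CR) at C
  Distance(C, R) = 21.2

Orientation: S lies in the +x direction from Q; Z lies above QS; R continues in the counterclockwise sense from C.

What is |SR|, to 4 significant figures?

32.10

Q is at the origin; QS is horizontal with |QS| = 24.1 and S on the +x side, so S = (24.10, 0.000). The tangent condition forces ZS to be normal to QS, so Z = S + (0, 9.6) = (24.10, 9.600). On A1, S sits at bearing -90° from Z; an 87° counterclockwise sweep puts C at bearing -3°, so C = Z + 9.6·(cos -3°, sin -3°) = (33.69, 9.098). Tangency of A1 to CR means the radius ZC is perpendicular to CR, so CR runs along (−sin -3°, cos -3°); with |CR| = 21.2, R = (34.80, 30.27). Then |SR| = |R − S| = 32.10.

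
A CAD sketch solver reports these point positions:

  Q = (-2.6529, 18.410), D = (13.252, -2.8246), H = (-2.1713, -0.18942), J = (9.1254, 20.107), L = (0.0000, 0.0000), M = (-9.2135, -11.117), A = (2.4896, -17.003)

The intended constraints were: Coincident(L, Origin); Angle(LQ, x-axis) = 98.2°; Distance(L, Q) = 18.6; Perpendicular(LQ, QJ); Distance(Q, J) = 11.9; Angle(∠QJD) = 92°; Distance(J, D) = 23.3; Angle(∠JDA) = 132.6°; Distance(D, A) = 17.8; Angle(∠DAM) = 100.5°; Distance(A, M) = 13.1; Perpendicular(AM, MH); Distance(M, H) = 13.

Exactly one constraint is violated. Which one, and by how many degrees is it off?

Perpendicular(AM, MH) — off by 6.10°.

L = (0.00, 0.00) ✓; LQ at 98.20° ✓; |LQ| = 18.60 ✓; ∠(LQ, QJ) = 90.00° ✓; |QJ| = 11.90 ✓; ∠QJD = 92.00° ✓; |JD| = 23.30 ✓; ∠JDA = 132.6° ✓; |DA| = 17.80 ✓; ∠DAM = 100.5° ✓; |AM| = 13.10 ✓; ∠(AM, MH) = 96.10° ✗; |MH| = 13.00 ✓.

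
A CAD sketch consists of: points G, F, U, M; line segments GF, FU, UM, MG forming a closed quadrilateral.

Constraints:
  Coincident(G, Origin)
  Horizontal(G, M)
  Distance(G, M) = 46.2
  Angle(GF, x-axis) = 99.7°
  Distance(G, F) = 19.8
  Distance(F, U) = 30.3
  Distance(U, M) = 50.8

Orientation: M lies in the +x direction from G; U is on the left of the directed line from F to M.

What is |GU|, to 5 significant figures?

45.171

Checks: |FU| = 30.30 ✓; |UM| = 50.80 ✓.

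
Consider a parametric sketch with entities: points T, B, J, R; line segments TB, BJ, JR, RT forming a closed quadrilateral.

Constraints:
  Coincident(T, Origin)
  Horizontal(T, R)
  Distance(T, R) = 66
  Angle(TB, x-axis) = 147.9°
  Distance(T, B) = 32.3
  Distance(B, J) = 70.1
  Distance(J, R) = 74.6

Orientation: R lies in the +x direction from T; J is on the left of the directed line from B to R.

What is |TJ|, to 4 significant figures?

67.94

T is at the origin; TR is horizontal with |TR| = 66.0 and R in +x, so R = (66.0, 0). TB runs at 147.9° with |TB| = 32.3, so B = (-27.36, 17.16). J is determined by |BJ| = 70.1 and |JR| = 74.6 together: it lies at the intersection of circle(B, 70.1) and circle(R, 74.6). With |BR| = 94.93, the foot of the radical line on BR is 44.03 from B and the perpendicular offset is √(70.1² − 44.03²) = 54.54. Taking the left-of-BR solution: J = (25.81, 62.85).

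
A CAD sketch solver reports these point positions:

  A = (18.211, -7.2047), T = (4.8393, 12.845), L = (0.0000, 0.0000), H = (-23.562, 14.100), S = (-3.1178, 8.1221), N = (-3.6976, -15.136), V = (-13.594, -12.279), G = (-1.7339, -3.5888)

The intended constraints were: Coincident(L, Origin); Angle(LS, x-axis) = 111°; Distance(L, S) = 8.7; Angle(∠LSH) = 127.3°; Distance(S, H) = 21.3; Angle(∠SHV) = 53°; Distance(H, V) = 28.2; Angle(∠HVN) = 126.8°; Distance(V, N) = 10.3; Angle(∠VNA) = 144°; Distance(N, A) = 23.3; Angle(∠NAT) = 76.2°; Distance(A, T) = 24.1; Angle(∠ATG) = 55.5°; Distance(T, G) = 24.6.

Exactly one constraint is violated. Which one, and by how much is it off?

Distance(T, G) = 24.6 — off by 6.90.

L = (0.00, 0.00) ✓; LS at 111.0° ✓; |LS| = 8.700 ✓; ∠LSH = 127.3° ✓; |SH| = 21.30 ✓; ∠SHV = 53.00° ✓; |HV| = 28.20 ✓; ∠HVN = 126.8° ✓; |VN| = 10.30 ✓; ∠VNA = 144.0° ✓; |NA| = 23.30 ✓; ∠NAT = 76.20° ✓; |AT| = 24.10 ✓; ∠ATG = 55.50° ✓; |TG| = 17.70 ✗.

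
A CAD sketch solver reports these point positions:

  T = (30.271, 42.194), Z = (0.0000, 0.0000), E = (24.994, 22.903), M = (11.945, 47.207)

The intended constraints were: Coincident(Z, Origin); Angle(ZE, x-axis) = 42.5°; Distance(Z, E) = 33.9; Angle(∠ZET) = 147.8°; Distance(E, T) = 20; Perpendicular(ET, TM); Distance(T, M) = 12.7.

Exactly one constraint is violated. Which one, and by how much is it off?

Distance(T, M) = 12.7 — off by 6.30.

Z = (0.00, 0.00) ✓; ZE at 42.50° ✓; |ZE| = 33.90 ✓; ∠ZET = 147.8° ✓; |ET| = 20.00 ✓; ∠(ET, TM) = 90.00° ✓; |TM| = 19.00 ✗.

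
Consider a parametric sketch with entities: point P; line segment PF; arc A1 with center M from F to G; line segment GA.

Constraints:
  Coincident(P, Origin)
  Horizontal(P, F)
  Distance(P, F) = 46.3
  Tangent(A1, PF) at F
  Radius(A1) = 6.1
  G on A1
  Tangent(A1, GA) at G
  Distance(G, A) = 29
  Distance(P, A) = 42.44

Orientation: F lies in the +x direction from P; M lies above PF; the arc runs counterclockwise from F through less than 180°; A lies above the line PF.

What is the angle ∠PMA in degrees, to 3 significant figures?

63.0°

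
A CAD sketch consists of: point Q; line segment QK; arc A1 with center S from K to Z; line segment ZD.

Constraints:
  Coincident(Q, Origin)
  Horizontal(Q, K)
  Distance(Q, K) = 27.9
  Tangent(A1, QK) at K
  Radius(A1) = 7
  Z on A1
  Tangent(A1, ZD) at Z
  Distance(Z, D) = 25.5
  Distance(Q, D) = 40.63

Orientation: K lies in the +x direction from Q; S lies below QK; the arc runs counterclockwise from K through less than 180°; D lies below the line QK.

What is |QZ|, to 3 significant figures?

22.3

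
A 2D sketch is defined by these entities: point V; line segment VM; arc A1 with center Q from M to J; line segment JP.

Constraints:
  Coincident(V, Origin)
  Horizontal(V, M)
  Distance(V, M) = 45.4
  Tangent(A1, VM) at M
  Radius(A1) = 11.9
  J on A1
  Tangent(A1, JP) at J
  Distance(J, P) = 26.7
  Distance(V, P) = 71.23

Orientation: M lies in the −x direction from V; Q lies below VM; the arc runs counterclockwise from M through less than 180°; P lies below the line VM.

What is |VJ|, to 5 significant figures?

58.056

Checks: |QJ| = 11.90 ✓; ∠(QJ, JP) = 90.00° ✓; |JP| = 26.70 ✓; |VP| = 71.23 ✓.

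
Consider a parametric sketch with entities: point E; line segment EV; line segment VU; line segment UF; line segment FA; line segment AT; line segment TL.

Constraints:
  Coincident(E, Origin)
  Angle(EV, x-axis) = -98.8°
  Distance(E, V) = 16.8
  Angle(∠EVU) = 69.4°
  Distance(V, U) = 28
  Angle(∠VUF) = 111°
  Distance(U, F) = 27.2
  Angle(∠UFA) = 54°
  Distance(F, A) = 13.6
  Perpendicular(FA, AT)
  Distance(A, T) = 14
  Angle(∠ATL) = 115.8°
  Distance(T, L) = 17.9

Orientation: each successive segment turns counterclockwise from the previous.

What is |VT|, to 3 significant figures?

29.4

E is at the origin; EV runs at -98.8° with length 16.8, so V = (-2.57, -16.6). ∠EVU = 69.4° gives VU at 11.8° from the x-axis; with |VU| = 28.0, U = (24.8, -10.9). ∠VUF = 111.0° gives UF at 80.8° from the x-axis; with |UF| = 27.2, F = (29.2, 16.0). ∠UFA = 54.0° gives FA at -153° from the x-axis; with |FA| = 13.6, A = (17.0, 9.84). FA ⟂ AT, so AT runs at -63.2°; with |AT| = 14.0, T = (23.4, -2.65). Then |VT| = |T − V| = 29.4.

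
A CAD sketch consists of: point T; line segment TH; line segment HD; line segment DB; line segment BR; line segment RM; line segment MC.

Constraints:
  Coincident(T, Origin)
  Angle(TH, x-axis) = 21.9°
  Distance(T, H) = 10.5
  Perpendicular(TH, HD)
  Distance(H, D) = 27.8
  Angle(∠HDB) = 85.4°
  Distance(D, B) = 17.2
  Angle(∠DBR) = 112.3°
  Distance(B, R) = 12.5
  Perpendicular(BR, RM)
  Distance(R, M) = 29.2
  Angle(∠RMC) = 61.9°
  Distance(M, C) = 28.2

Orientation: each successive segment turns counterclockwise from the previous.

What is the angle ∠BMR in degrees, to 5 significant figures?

23.175°

∠DBR = 112.3° gives BR at -85.800° from the x-axis; with |BR| = 12.5, R = (-15.104, 9.5692). The perpendicularity gives RM at right angles to BR, so RM runs at 4.2000°; with |RM| = 29.2, M = (14.017, 11.708). Then cos ∠BMR = MB·MR / (|MB||MR|), giving 23.175°.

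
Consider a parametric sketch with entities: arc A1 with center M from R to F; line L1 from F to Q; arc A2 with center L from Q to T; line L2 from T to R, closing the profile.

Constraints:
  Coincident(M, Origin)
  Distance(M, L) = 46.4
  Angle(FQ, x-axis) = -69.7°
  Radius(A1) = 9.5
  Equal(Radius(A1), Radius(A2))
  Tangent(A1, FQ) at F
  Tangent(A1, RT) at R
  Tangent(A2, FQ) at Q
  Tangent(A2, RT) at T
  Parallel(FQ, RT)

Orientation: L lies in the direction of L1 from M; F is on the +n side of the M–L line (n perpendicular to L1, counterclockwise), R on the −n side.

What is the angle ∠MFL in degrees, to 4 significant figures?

78.43°

The slot axis is L1's direction at -69.7°, so u = (cos -69.7°, sin -69.7°) = (0.3469, -0.9379) and n = (−sin -69.7°, cos -69.7°) = (0.9379, 0.3469). M is at the origin and L lies 46.4 along u from M, so L = 46.4·u = (16.10, -43.52). Tangency of A1 to both parallel lines with radius 9.5 puts F and R at M ± 9.5·n: F = (8.910, 3.296), R = (-8.910, -3.296). Then cos ∠MFL = FM·FL / (|FM||FL|), giving 78.43°.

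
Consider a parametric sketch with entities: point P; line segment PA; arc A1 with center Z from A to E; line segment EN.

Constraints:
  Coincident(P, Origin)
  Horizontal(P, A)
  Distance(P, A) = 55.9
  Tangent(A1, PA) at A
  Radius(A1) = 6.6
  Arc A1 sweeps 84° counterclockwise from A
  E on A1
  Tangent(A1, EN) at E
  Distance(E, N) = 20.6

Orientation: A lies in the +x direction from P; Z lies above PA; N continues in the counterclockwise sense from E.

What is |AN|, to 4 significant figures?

27.80

On A1, A sits at bearing -90° from Z; an 84° counterclockwise sweep puts E at bearing -6°, so E = Z + 6.6·(cos -6°, sin -6°) = (62.46, 5.910). The tangent condition forces ZE to be normal to EN, so EN runs along (−sin -6°, cos -6°); with |EN| = 20.6, N = (64.62, 26.40). Then |AN| = |N − A| = 27.80.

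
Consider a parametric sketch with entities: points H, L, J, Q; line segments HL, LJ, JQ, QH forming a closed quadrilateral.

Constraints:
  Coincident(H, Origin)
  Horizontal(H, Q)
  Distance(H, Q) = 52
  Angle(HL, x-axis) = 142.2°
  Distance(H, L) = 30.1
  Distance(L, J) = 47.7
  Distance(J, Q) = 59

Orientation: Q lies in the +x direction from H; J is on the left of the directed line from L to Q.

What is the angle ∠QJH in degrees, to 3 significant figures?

56.9°

H is at the origin; HQ is horizontal with |HQ| = 52.0 and Q in +x, so Q = (52.0, 0). HL runs at 142.2° with |HL| = 30.1, so L = (-23.8, 18.4). J is determined by |LJ| = 47.7 and |JQ| = 59.0 together: it lies at the intersection of circle(L, 47.7) and circle(Q, 59.0). With |LQ| = 78.0, the foot of the radical line on LQ is 31.3 from L and the perpendicular offset is √(47.7² − 31.3²) = 36.0. Taking the left-of-LQ solution: J = (15.1, 46.1).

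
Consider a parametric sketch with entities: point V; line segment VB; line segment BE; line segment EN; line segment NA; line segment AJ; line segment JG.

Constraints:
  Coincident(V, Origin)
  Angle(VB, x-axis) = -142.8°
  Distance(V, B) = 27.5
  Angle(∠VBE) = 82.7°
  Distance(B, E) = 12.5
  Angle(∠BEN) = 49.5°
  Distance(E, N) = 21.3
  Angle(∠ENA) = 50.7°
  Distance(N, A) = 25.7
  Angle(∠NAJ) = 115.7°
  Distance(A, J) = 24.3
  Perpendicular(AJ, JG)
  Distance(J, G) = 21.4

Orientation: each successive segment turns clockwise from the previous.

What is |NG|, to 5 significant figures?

35.489

∠NAJ = 115.7° gives AJ at 155.80° from the x-axis; with |AJ| = 24.3, J = (-49.022, -16.301). AJ is perpendicular to JG, so JG runs at 65.800°; with |JG| = 21.4, G = (-40.250, 3.2181). Then |NG| = |G − N| = 35.489.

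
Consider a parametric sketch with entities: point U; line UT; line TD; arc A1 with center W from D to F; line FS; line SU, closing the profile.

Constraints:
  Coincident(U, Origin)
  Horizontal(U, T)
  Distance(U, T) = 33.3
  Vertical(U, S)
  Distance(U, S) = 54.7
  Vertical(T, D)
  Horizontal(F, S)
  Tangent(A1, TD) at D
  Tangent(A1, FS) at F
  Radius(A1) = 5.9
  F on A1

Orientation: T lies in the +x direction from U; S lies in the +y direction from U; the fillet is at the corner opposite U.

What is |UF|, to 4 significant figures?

61.18

U is at the origin; U and T share the same y with |UT| = 33.3 and T on the +x side, so T = (33.30, 0.000). US is vertical with |US| = 54.7 and S on the +y side, so S = (0.000, 54.70). The virtual corner opposite U is at (33.30, 54.70). Since A1 is tangent to TD there, WD ⟂ TD and tangency of A1 to FS means the radius WF is perpendicular to FS, with radius 5.9, so the center W sits 5.9 in from both sides at W = (27.40, 48.80). That places the tangent points at D = (33.30, 48.80) on TD and F = (27.40, 54.70) on FS. Then |UF| = |F − U| = 61.18.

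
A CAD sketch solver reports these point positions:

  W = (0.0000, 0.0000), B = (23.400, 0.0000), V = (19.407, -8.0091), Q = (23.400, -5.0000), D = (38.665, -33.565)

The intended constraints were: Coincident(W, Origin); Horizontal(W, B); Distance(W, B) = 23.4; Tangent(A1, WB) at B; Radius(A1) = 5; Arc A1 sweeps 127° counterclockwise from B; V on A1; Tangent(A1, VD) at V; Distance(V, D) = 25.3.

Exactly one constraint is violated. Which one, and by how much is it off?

Distance(V, D) = 25.3 — off by 6.70.

W = (0.00, 0.00) ✓; W.y = 0.00, B.y = 0.00 ✓; |WB| = 23.40 ✓; ∠(QB, BW) = 90.00° ✓; |QB| = 5.000 ✓; bearing(Q→V) − bearing(Q→B) = 127.0° ✓; |QV| = 5.000 ✓; ∠(QV, VD) = 90.00° ✓; |VD| = 32.00 ✗.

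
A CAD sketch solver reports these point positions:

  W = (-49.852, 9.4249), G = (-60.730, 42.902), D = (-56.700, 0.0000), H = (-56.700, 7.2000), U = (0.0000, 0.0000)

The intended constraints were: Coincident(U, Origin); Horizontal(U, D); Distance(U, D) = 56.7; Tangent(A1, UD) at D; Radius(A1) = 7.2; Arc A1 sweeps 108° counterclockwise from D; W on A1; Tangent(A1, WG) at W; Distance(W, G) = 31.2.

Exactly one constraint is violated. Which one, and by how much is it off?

Distance(W, G) = 31.2 — off by 4.00.

U = (0.00, 0.00) ✓; U.y = 0.00, D.y = 0.00 ✓; |UD| = 56.70 ✓; ∠(HD, DU) = 90.00° ✓; |HD| = 7.200 ✓; bearing(H→W) − bearing(H→D) = 108.0° ✓; |HW| = 7.200 ✓; ∠(HW, WG) = 90.00° ✓; |WG| = 35.20 ✗.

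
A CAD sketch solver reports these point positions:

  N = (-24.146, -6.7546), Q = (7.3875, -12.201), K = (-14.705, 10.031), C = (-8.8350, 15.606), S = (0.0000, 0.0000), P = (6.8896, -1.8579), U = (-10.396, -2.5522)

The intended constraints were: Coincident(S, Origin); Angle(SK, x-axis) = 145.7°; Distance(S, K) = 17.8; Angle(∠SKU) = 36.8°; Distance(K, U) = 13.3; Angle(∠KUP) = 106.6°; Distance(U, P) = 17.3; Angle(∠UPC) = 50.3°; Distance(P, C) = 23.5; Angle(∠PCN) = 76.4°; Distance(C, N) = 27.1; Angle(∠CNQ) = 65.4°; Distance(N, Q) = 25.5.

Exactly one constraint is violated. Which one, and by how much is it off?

Distance(N, Q) = 25.5 — off by 6.50.

S = (0.00, 0.00) ✓; SK at 145.7° ✓; |SK| = 17.80 ✓; ∠SKU = 36.80° ✓; |KU| = 13.30 ✓; ∠KUP = 106.6° ✓; |UP| = 17.30 ✓; ∠UPC = 50.30° ✓; |PC| = 23.50 ✓; ∠PCN = 76.40° ✓; |CN| = 27.10 ✓; ∠CNQ = 65.40° ✓; |NQ| = 32.00 ✗.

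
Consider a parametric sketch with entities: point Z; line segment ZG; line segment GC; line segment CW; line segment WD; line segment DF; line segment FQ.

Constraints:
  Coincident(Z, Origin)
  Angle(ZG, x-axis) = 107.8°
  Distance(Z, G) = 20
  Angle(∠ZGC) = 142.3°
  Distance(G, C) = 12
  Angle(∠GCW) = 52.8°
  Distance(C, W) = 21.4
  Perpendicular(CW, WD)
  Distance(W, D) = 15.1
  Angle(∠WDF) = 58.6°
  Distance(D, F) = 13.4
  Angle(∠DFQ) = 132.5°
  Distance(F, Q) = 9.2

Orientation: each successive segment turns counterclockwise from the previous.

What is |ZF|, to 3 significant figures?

17.9

CW ⟂ WD, so WD runs at 2.70°; with |WD| = 15.1, D = (0.0879, 5.17). ∠WDF = 58.6° gives DF at 124° from the x-axis; with |DF| = 13.4, F = (-7.42, 16.3). Then |ZF| = |F − Z| = 17.9.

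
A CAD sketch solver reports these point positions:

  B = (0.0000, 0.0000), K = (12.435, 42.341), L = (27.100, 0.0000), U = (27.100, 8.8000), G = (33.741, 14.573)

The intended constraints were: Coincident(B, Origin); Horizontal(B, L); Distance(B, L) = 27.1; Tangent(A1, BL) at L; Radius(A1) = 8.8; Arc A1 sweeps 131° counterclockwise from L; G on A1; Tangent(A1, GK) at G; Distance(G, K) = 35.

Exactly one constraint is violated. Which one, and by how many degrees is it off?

Tangent(A1, GK) at G — off by 3.50°.

B = (0.00, 0.00) ✓; B.y = 0.00, L.y = 0.00 ✓; |BL| = 27.10 ✓; ∠(UL, LB) = 90.00° ✓; |UL| = 8.800 ✓; bearing(U→G) − bearing(U→L) = 131.0° ✓; |UG| = 8.799 ✓; ∠(UG, GK) = 93.50° ✗; |GK| = 35.00 ✓.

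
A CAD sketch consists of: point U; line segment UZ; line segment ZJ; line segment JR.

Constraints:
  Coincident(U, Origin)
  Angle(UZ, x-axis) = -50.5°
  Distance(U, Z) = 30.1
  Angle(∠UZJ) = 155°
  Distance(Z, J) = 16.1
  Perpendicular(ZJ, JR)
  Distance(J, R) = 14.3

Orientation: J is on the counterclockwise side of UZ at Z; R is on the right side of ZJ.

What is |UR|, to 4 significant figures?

51.11

U is at the origin; UZ runs at -50.5° with length 30.1, so Z = 30.1·(cos -50.5°, sin -50.5°) = (19.15, -23.23). ∠UZJ = 155.0°, so ZJ runs at -50.5° + (180° − 155.0°) = -25.50° from the x-axis; with |ZJ| = 16.1, J = Z + 16.1·(cos -25.50°, sin -25.50°) = (33.68, -30.16). ZJ ⟂ JR; with |JR| = 14.3 on the right of ZJ, R = J + 14.3·(-0.4305, -0.9026) = (27.52, -43.06). Then |UR| = |R − U| = 51.11.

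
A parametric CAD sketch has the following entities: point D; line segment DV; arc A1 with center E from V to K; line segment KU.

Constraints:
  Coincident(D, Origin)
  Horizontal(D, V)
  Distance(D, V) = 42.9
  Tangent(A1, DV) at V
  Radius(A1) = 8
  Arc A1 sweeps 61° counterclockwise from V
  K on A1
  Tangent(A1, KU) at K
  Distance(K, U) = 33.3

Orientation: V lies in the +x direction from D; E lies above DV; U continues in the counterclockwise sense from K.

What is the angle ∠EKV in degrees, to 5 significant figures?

59.500°

D is at the origin; DV is horizontal with |DV| = 42.9 and V on the +x side, so V = (42.900, 0.0000). Tangency of A1 to DV means the radius EV is perpendicular to DV, so E = V + (0, 8) = (42.900, 8.0000). On A1, V sits at bearing -90° from E; a 61° counterclockwise sweep puts K at bearing -29°, so K = E + 8.0·(cos -29°, sin -29°) = (49.897, 4.1215). Then cos ∠EKV = KE·KV / (|KE||KV|), giving 59.500°.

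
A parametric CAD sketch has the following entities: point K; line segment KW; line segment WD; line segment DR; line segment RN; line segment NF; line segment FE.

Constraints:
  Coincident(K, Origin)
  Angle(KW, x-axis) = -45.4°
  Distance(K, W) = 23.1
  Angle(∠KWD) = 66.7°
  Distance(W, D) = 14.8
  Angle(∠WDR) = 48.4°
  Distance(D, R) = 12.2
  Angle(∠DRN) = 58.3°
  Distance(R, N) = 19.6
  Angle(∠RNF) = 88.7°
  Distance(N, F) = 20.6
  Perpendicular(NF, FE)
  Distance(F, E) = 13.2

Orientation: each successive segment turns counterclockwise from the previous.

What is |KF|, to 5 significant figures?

38.202

K is at the origin; KW runs at -45.4° with length 23.1, so W = (16.220, -16.448). ∠KWD = 66.7° gives WD at 67.900° from the x-axis; with |WD| = 14.8, D = (21.788, -2.7352). ∠WDR = 48.4° gives DR at -160.50° from the x-axis; with |DR| = 12.2, R = (10.288, -6.8076). ∠DRN = 58.3° gives RN at -38.800° from the x-axis; with |RN| = 19.6, N = (25.563, -19.089). ∠RNF = 88.7° gives NF at 52.500° from the x-axis; with |NF| = 20.6, F = (38.103, -2.7460). Then |KF| = |F − K| = 38.202.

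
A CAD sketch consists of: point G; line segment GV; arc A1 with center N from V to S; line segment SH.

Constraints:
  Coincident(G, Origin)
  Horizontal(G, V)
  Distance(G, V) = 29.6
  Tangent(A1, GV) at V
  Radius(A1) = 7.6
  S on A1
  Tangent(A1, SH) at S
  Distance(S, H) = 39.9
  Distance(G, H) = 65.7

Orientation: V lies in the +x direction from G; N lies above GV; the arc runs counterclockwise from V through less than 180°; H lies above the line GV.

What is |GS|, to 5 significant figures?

37.136

G is at the origin; G and V share the same y with |GV| = 29.6 and V on the +x side, so V = (29.600, 0.0000). The tangent condition forces NV to be normal to GV, so N = V + (0, 7.6) = (29.600, 7.6000). Since NS ⟂ SH (tangency), |NH| = √(7.6² + 39.9²) = 40.617 regardless of where S sits on A1. So H lies on both circle(G, 65.7) and circle(N, 40.617); the above-GV intersection is H = (49.827, 42.823). S is the foot of the tangent from H: S = (36.782, 5.1154).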